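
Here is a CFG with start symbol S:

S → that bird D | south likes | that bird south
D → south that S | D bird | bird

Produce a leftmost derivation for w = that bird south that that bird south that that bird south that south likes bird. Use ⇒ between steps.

S ⇒ that bird D   [S → that bird D]
that bird D ⇒ that bird south that S   [D → south that S]
that bird south that S ⇒ that bird south that that bird D   [S → that bird D]
that bird south that that bird D ⇒ that bird south that that bird D bird   [D → D bird]
that bird south that that bird D bird ⇒ that bird south that that bird south that S bird   [D → south that S]
that bird south that that bird south that S bird ⇒ that bird south that that bird south that that bird D bird   [S → that bird D]
that bird south that that bird south that that bird D bird ⇒ that bird south that that bird south that that bird south that S bird   [D → south that S]
that bird south that that bird south that that bird south that S bird ⇒ that bird south that that bird south that that bird south that south likes bird   [S → south likes]

S ⇒ that bird D ⇒ that bird south that S ⇒ that bird south that that bird D ⇒ that bird south that that bird D bird ⇒ that bird south that that bird south that S bird ⇒ that bird south that that bird south that that bird D bird ⇒ that bird south that that bird south that that bird south that S bird ⇒ that bird south that that bird south that that bird south that south likes bird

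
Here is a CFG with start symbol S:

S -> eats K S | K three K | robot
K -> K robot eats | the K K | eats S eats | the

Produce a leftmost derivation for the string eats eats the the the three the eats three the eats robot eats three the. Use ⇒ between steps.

S ⇒ K three K ⇒ K robot eats three K ⇒ eats S eats robot eats three K ⇒ eats K three K eats robot eats three K ⇒ eats eats S eats three K eats robot eats three K ⇒ eats eats K three K eats three K eats robot eats three K ⇒ eats eats the K K three K eats three K eats robot eats three K ⇒ eats eats the the K three K eats three K eats robot eats three K ⇒ eats eats the the the three K eats three K eats robot eats three K ⇒ eats eats the the the three the eats three K eats robot eats three K ⇒ eats eats the the the three the eats three the eats robot eats three K ⇒ eats eats the the the three the eats three the eats robot eats three the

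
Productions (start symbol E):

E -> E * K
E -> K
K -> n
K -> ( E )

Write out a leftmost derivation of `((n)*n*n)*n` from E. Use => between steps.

E=>E*K=>K*K=>(E)*K=>(E*K)*K=>(E*K*K)*K=>(K*K*K)*K=>((E)*K*K)*K=>((K)*K*K)*K=>((n)*K*K)*K=>((n)*n*K)*K=>((n)*n*n)*K=>((n)*n*n)*n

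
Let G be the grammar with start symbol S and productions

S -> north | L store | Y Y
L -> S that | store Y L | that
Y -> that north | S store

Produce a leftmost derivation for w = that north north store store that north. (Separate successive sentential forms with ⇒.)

S ⇒ Y Y ⇒ S store Y ⇒ Y Y store Y ⇒ that north Y store Y ⇒ that north S store store Y ⇒ that north north store store Y ⇒ that north north store store that north

S ⇒ Y Y   [S -> Y Y]
Y Y ⇒ S store Y   [Y -> S store]
S store Y ⇒ Y Y store Y   [S -> Y Y]
Y Y store Y ⇒ that north Y store Y   [Y -> that north]
that north Y store Y ⇒ that north S store store Y   [Y -> S store]
that north S store store Y ⇒ that north north store store Y   [S -> north]
that north north store store Y ⇒ that north north store store that north   [Y -> that north]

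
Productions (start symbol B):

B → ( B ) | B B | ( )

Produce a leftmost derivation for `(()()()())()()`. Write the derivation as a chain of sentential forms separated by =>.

B => BB   [B → B B]
BB => BBB   [B → B B]
BBB => (B)BB   [B → ( B )]
(B)BB => (BB)BB   [B → B B]
(BB)BB => (BBB)BB   [B → B B]
(BBB)BB => (BBBB)BB   [B → B B]
(BBBB)BB => (()BBB)BB   [B → ( )]
(()BBB)BB => (()()BB)BB   [B → ( )]
(()()BB)BB => (()()()B)BB   [B → ( )]
(()()()B)BB => (()()()())BB   [B → ( )]
(()()()())BB => (()()()())()B   [B → ( )]
(()()()())()B => (()()()())()()   [B → ( )]

B=>BB=>BBB=>(B)BB=>(BB)BB=>(BBB)BB=>(BBBB)BB=>(()BBB)BB=>(()()BB)BB=>(()()()B)BB=>(()()()())BB=>(()()()())()B=>(()()()())()()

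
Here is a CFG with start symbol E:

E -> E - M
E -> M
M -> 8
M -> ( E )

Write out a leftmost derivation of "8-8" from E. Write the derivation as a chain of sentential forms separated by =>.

E=>E-M=>M-M=>8-M=>8-8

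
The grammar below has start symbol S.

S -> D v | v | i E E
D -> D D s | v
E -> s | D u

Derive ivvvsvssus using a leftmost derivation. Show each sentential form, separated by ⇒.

S⇒iEE⇒iDuE⇒iDDsuE⇒ivDsuE⇒ivDDssuE⇒ivDDsDssuE⇒ivvDsDssuE⇒ivvvsDssuE⇒ivvvsvssuE⇒ivvvsvssus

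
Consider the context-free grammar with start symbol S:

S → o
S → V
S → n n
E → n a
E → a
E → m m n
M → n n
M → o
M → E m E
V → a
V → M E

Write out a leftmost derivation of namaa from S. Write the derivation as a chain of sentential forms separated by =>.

S => V   [S → V]
V => ME   [V → M E]
ME => EmEE   [M → E m E]
EmEE => namEE   [E → n a]
namEE => namaE   [E → a]
namaE => namaa   [E → a]

S => V => ME => EmEE => namEE => namaE => namaa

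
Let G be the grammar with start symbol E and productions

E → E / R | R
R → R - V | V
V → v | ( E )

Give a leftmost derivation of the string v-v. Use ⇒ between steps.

E⇒R⇒R-V⇒V-V⇒v-V⇒v-v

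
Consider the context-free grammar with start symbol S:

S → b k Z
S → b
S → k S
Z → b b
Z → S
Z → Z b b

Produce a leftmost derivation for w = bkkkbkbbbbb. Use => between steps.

S => bkZ => bkS => bkkS => bkkkS => bkkkbkZ => bkkkbkZbb => bkkkbkZbbbb => bkkkbkSbbbb => bkkkbkbbbbb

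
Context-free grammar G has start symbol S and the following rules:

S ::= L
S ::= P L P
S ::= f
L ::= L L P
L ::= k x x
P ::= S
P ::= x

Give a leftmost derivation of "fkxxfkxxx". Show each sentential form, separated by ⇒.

S⇒PLP⇒SLP⇒PLPLP⇒SLPLP⇒fLPLP⇒fkxxPLP⇒fkxxSLP⇒fkxxfLP⇒fkxxfkxxP⇒fkxxfkxxx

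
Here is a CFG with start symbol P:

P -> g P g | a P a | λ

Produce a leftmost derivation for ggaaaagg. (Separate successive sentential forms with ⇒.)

P⇒gPg⇒ggPgg⇒ggaPagg⇒ggaaPaagg⇒ggaaaagg

P ⇒ gPg   [P -> g P g]
gPg ⇒ ggPgg   [P -> g P g]
ggPgg ⇒ ggaPagg   [P -> a P a]
ggaPagg ⇒ ggaaPaagg   [P -> a P a]
ggaaPaagg ⇒ ggaaaagg   [P -> λ]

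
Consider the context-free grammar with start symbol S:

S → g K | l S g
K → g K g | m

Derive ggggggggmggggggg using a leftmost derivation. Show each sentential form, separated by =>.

S => gK   [S → g K]
gK => ggKg   [K → g K g]
ggKg => gggKgg   [K → g K g]
gggKgg => ggggKggg   [K → g K g]
ggggKggg => gggggKgggg   [K → g K g]
gggggKgggg => ggggggKggggg   [K → g K g]
ggggggKggggg => gggggggKgggggg   [K → g K g]
gggggggKgggggg => ggggggggKggggggg   [K → g K g]
ggggggggKggggggg => ggggggggmggggggg   [K → m]

S => gK => ggKg => gggKgg => ggggKggg => gggggKgggg => ggggggKggggg => gggggggKgggggg => ggggggggKggggggg => ggggggggmggggggg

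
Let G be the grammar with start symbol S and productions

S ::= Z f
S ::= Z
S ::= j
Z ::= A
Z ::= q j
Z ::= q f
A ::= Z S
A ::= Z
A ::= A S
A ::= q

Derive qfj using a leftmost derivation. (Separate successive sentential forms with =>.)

S => Z => A => ZS => qfS => qfj

S => Z   [S ::= Z]
Z => A   [Z ::= A]
A => ZS   [A ::= Z S]
ZS => qfS   [Z ::= q f]
qfS => qfj   [S ::= j]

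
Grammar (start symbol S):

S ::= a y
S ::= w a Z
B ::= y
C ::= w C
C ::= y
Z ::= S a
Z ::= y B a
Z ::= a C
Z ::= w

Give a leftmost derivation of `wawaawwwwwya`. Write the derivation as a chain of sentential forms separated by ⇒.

S ⇒ waZ   [S ::= w a Z]
waZ ⇒ waSa   [Z ::= S a]
waSa ⇒ wawaZa   [S ::= w a Z]
wawaZa ⇒ wawaaCa   [Z ::= a C]
wawaaCa ⇒ wawaawCa   [C ::= w C]
wawaawCa ⇒ wawaawwCa   [C ::= w C]
wawaawwCa ⇒ wawaawwwCa   [C ::= w C]
wawaawwwCa ⇒ wawaawwwwCa   [C ::= w C]
wawaawwwwCa ⇒ wawaawwwwwCa   [C ::= w C]
wawaawwwwwCa ⇒ wawaawwwwwya   [C ::= y]

S ⇒ waZ ⇒ waSa ⇒ wawaZa ⇒ wawaaCa ⇒ wawaawCa ⇒ wawaawwCa ⇒ wawaawwwCa ⇒ wawaawwwwCa ⇒ wawaawwwwwCa ⇒ wawaawwwwwya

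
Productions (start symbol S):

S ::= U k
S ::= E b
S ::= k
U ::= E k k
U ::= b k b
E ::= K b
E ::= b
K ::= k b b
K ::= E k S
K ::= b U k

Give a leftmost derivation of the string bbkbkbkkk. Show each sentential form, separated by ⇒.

S ⇒ Uk   [S ::= U k]
Uk ⇒ Ekkk   [U ::= E k k]
Ekkk ⇒ Kbkkk   [E ::= K b]
Kbkkk ⇒ bUkbkkk   [K ::= b U k]
bUkbkkk ⇒ bbkbkbkkk   [U ::= b k b]

S⇒Uk⇒Ekkk⇒Kbkkk⇒bUkbkkk⇒bbkbkbkkk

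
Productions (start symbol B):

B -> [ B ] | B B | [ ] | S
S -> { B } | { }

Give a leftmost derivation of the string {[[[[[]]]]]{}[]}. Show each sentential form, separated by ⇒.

B ⇒ S ⇒ {B} ⇒ {BB} ⇒ {BBB} ⇒ {[B]BB} ⇒ {[[B]]BB} ⇒ {[[[B]]]BB} ⇒ {[[[[B]]]]BB} ⇒ {[[[[[]]]]]BB} ⇒ {[[[[[]]]]]SB} ⇒ {[[[[[]]]]]{}B} ⇒ {[[[[[]]]]]{}[]}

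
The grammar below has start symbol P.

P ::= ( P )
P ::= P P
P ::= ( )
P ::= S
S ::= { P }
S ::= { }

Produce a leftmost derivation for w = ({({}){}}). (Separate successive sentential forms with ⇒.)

P ⇒ (P) ⇒ (S) ⇒ ({P}) ⇒ ({PP}) ⇒ ({(P)P}) ⇒ ({(S)P}) ⇒ ({({})P}) ⇒ ({({})S}) ⇒ ({({}){}})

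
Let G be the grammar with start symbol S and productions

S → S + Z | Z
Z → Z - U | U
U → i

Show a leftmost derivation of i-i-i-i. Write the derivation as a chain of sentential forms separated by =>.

S => Z => Z-U => Z-U-U => Z-U-U-U => U-U-U-U => i-U-U-U => i-i-U-U => i-i-i-U => i-i-i-i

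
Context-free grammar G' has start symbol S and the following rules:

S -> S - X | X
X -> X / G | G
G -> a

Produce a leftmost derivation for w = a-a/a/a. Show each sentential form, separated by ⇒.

S ⇒ S-X   [S -> S - X]
S-X ⇒ X-X   [S -> X]
X-X ⇒ G-X   [X -> G]
G-X ⇒ a-X   [G -> a]
a-X ⇒ a-X/G   [X -> X / G]
a-X/G ⇒ a-X/G/G   [X -> X / G]
a-X/G/G ⇒ a-G/G/G   [X -> G]
a-G/G/G ⇒ a-a/G/G   [G -> a]
a-a/G/G ⇒ a-a/a/G   [G -> a]
a-a/a/G ⇒ a-a/a/a   [G -> a]

S ⇒ S-X ⇒ X-X ⇒ G-X ⇒ a-X ⇒ a-X/G ⇒ a-X/G/G ⇒ a-G/G/G ⇒ a-a/G/G ⇒ a-a/a/G ⇒ a-a/a/a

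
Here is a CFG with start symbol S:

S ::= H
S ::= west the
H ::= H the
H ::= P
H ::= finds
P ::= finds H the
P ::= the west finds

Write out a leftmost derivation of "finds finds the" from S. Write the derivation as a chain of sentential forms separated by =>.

S => H => P => finds H the => finds finds the

S => H   [S ::= H]
H => P   [H ::= P]
P => finds H the   [P ::= finds H the]
finds H the => finds finds the   [H ::= finds]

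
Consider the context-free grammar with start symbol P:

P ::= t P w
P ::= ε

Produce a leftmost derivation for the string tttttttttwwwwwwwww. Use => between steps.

P => tPw   [P ::= t P w]
tPw => ttPww   [P ::= t P w]
ttPww => tttPwww   [P ::= t P w]
tttPwww => ttttPwwww   [P ::= t P w]
ttttPwwww => tttttPwwwww   [P ::= t P w]
tttttPwwwww => ttttttPwwwwww   [P ::= t P w]
ttttttPwwwwww => tttttttPwwwwwww   [P ::= t P w]
tttttttPwwwwwww => ttttttttPwwwwwwww   [P ::= t P w]
ttttttttPwwwwwwww => tttttttttPwwwwwwwww   [P ::= t P w]
tttttttttPwwwwwwwww => tttttttttwwwwwwwww   [P ::= ε]

P => tPw => ttPww => tttPwww => ttttPwwww => tttttPwwwww => ttttttPwwwwww => tttttttPwwwwwww => ttttttttPwwwwwwww => tttttttttPwwwwwwwww => tttttttttwwwwwwwww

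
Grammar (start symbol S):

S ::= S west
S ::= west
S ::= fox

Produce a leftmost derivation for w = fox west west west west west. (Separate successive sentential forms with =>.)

S => S west   [S ::= S west]
S west => S west west   [S ::= S west]
S west west => S west west west   [S ::= S west]
S west west west => S west west west west   [S ::= S west]
S west west west west => S west west west west west   [S ::= S west]
S west west west west west => fox west west west west west   [S ::= fox]

S => S west => S west west => S west west west => S west west west west => S west west west west west => fox west west west west west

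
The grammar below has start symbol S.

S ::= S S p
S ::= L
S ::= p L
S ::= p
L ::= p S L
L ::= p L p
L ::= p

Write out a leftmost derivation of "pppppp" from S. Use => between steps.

S => SSp   [S ::= S S p]
SSp => pLSp   [S ::= p L]
pLSp => ppSLSp   [L ::= p S L]
ppSLSp => pppLSp   [S ::= p]
pppLSp => ppppSp   [L ::= p]
ppppSp => pppppp   [S ::= p]

S=>SSp=>pLSp=>ppSLSp=>pppLSp=>ppppSp=>pppppp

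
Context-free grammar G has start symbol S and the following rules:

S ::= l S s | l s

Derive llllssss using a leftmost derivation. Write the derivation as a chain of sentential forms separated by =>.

S => lSs => llSss => lllSsss => llllssss

S => lSs   [S ::= l S s]
lSs => llSss   [S ::= l S s]
llSss => lllSsss   [S ::= l S s]
lllSsss => llllssss   [S ::= l s]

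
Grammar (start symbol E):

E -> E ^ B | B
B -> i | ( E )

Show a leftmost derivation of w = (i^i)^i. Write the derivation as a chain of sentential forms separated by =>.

E => E^B   [E -> E ^ B]
E^B => B^B   [E -> B]
B^B => (E)^B   [B -> ( E )]
(E)^B => (E^B)^B   [E -> E ^ B]
(E^B)^B => (B^B)^B   [E -> B]
(B^B)^B => (i^B)^B   [B -> i]
(i^B)^B => (i^i)^B   [B -> i]
(i^i)^B => (i^i)^i   [B -> i]

E => E^B => B^B => (E)^B => (E^B)^B => (B^B)^B => (i^B)^B => (i^i)^B => (i^i)^i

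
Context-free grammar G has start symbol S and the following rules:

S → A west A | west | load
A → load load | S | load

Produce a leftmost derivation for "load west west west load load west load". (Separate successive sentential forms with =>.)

S => A west A => load west A => load west S => load west A west A => load west S west A => load west A west A west A => load west S west A west A => load west west west A west A => load west west west load load west A => load west west west load load west S => load west west west load load west load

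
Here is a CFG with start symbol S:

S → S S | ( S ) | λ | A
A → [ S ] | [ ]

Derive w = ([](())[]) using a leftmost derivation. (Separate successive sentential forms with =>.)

S => (S) => (SS) => (AS) => ([]S) => ([]SS) => ([](S)S) => ([]((S))S) => ([](())S) => ([](())A) => ([](())[])

S => (S)   [S → ( S )]
(S) => (SS)   [S → S S]
(SS) => (AS)   [S → A]
(AS) => ([]S)   [A → [ ]]
([]S) => ([]SS)   [S → S S]
([]SS) => ([](S)S)   [S → ( S )]
([](S)S) => ([]((S))S)   [S → ( S )]
([]((S))S) => ([](())S)   [S → λ]
([](())S) => ([](())A)   [S → A]
([](())A) => ([](())[])   [A → [ ]]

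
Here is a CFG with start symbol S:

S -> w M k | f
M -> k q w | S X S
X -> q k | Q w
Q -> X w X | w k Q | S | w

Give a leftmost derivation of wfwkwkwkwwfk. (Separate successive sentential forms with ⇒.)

S ⇒ wMk   [S -> w M k]
wMk ⇒ wSXSk   [M -> S X S]
wSXSk ⇒ wfXSk   [S -> f]
wfXSk ⇒ wfQwSk   [X -> Q w]
wfQwSk ⇒ wfwkQwSk   [Q -> w k Q]
wfwkQwSk ⇒ wfwkwkQwSk   [Q -> w k Q]
wfwkwkQwSk ⇒ wfwkwkwkQwSk   [Q -> w k Q]
wfwkwkwkQwSk ⇒ wfwkwkwkwwSk   [Q -> w]
wfwkwkwkwwSk ⇒ wfwkwkwkwwfk   [S -> f]

S ⇒ wMk ⇒ wSXSk ⇒ wfXSk ⇒ wfQwSk ⇒ wfwkQwSk ⇒ wfwkwkQwSk ⇒ wfwkwkwkQwSk ⇒ wfwkwkwkwwSk ⇒ wfwkwkwkwwfk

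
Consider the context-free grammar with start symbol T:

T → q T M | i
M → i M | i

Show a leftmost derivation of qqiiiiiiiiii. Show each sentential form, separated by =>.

T => qTM => qqTMM => qqiMM => qqiiMM => qqiiiM => qqiiiiM => qqiiiiiM => qqiiiiiiM => qqiiiiiiiM => qqiiiiiiiiM => qqiiiiiiiiiM => qqiiiiiiiiii

T => qTM   [T → q T M]
qTM => qqTMM   [T → q T M]
qqTMM => qqiMM   [T → i]
qqiMM => qqiiMM   [M → i M]
qqiiMM => qqiiiM   [M → i]
qqiiiM => qqiiiiM   [M → i M]
qqiiiiM => qqiiiiiM   [M → i M]
qqiiiiiM => qqiiiiiiM   [M → i M]
qqiiiiiiM => qqiiiiiiiM   [M → i M]
qqiiiiiiiM => qqiiiiiiiiM   [M → i M]
qqiiiiiiiiM => qqiiiiiiiiiM   [M → i M]
qqiiiiiiiiiM => qqiiiiiiiiii   [M → i]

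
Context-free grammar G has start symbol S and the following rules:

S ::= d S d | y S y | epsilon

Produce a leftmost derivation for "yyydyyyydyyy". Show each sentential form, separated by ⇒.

S ⇒ ySy ⇒ yySyy ⇒ yyySyyy ⇒ yyydSdyyy ⇒ yyydySydyyy ⇒ yyydyySyydyyy ⇒ yyydyyyydyyy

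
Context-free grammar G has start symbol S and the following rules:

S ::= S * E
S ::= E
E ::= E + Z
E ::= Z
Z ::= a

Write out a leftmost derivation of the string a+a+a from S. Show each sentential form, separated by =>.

S => E => E+Z => E+Z+Z => Z+Z+Z => a+Z+Z => a+a+Z => a+a+a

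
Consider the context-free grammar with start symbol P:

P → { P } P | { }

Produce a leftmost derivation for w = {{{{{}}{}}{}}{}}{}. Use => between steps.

P=>{P}P=>{{P}P}P=>{{{P}P}P}P=>{{{{P}P}P}P}P=>{{{{{}}P}P}P}P=>{{{{{}}{}}P}P}P=>{{{{{}}{}}{}}P}P=>{{{{{}}{}}{}}{}}P=>{{{{{}}{}}{}}{}}{}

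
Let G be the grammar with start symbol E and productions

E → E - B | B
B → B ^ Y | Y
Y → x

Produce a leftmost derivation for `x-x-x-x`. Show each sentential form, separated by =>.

E => E-B => E-B-B => E-B-B-B => B-B-B-B => Y-B-B-B => x-B-B-B => x-Y-B-B => x-x-B-B => x-x-Y-B => x-x-x-B => x-x-x-Y => x-x-x-x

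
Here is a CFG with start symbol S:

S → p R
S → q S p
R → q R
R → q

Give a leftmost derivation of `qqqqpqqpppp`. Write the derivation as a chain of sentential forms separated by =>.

S => qSp => qqSpp => qqqSppp => qqqqSpppp => qqqqpRpppp => qqqqpqRpppp => qqqqpqqpppp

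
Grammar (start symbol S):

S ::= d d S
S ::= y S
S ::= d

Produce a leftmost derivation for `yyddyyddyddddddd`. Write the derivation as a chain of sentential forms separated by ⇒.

S ⇒ yS ⇒ yyS ⇒ yyddS ⇒ yyddyS ⇒ yyddyyS ⇒ yyddyyddS ⇒ yyddyyddyS ⇒ yyddyyddyddS ⇒ yyddyyddyddddS ⇒ yyddyyddyddddddS ⇒ yyddyyddyddddddd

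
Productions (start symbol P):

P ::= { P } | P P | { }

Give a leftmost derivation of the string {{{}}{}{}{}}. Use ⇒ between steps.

P ⇒ {P} ⇒ {PP} ⇒ {PPP} ⇒ {PPPP} ⇒ {{P}PPP} ⇒ {{{}}PPP} ⇒ {{{}}{}PP} ⇒ {{{}}{}{}P} ⇒ {{{}}{}{}{}}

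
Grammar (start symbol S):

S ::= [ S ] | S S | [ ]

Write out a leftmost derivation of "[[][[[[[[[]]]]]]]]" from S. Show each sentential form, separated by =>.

S => [S] => [SS] => [[]S] => [[][S]] => [[][[S]]] => [[][[[S]]]] => [[][[[[S]]]]] => [[][[[[[S]]]]]] => [[][[[[[[S]]]]]]] => [[][[[[[[[]]]]]]]]

S => [S]   [S ::= [ S ]]
[S] => [SS]   [S ::= S S]
[SS] => [[]S]   [S ::= [ ]]
[[]S] => [[][S]]   [S ::= [ S ]]
[[][S]] => [[][[S]]]   [S ::= [ S ]]
[[][[S]]] => [[][[[S]]]]   [S ::= [ S ]]
[[][[[S]]]] => [[][[[[S]]]]]   [S ::= [ S ]]
[[][[[[S]]]]] => [[][[[[[S]]]]]]   [S ::= [ S ]]
[[][[[[[S]]]]]] => [[][[[[[[S]]]]]]]   [S ::= [ S ]]
[[][[[[[[S]]]]]]] => [[][[[[[[[]]]]]]]]   [S ::= [ ]]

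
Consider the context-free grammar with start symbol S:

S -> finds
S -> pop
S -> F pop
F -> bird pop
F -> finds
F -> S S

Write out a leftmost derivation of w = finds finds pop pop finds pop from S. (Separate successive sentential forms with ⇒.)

S ⇒ F pop ⇒ S S pop ⇒ F pop S pop ⇒ S S pop S pop ⇒ finds S pop S pop ⇒ finds F pop pop S pop ⇒ finds finds pop pop S pop ⇒ finds finds pop pop finds pop

S ⇒ F pop   [S -> F pop]
F pop ⇒ S S pop   [F -> S S]
S S pop ⇒ F pop S pop   [S -> F pop]
F pop S pop ⇒ S S pop S pop   [F -> S S]
S S pop S pop ⇒ finds S pop S pop   [S -> finds]
finds S pop S pop ⇒ finds F pop pop S pop   [S -> F pop]
finds F pop pop S pop ⇒ finds finds pop pop S pop   [F -> finds]
finds finds pop pop S pop ⇒ finds finds pop pop finds pop   [S -> finds]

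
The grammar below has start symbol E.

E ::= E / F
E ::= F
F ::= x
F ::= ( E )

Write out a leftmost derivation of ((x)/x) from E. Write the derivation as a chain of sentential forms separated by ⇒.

E ⇒ F ⇒ (E) ⇒ (E/F) ⇒ (F/F) ⇒ ((E)/F) ⇒ ((F)/F) ⇒ ((x)/F) ⇒ ((x)/x)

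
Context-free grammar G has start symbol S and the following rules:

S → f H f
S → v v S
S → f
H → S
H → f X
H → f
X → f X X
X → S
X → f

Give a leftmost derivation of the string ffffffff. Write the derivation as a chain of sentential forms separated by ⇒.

S ⇒ fHf ⇒ fSf ⇒ ffHff ⇒ fffXff ⇒ ffffXXff ⇒ fffffXff ⇒ ffffffff

S ⇒ fHf   [S → f H f]
fHf ⇒ fSf   [H → S]
fSf ⇒ ffHff   [S → f H f]
ffHff ⇒ fffXff   [H → f X]
fffXff ⇒ ffffXXff   [X → f X X]
ffffXXff ⇒ fffffXff   [X → f]
fffffXff ⇒ ffffffff   [X → f]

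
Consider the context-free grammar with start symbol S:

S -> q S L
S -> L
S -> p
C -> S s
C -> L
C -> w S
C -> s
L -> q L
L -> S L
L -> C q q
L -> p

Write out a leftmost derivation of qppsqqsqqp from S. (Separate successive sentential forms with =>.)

S => qSL   [S -> q S L]
qSL => qLL   [S -> L]
qLL => qSLL   [L -> S L]
qSLL => qpLL   [S -> p]
qpLL => qpCqqL   [L -> C q q]
qpCqqL => qpSsqqL   [C -> S s]
qpSsqqL => qppsqqL   [S -> p]
qppsqqL => qppsqqSL   [L -> S L]
qppsqqSL => qppsqqLL   [S -> L]
qppsqqLL => qppsqqCqqL   [L -> C q q]
qppsqqCqqL => qppsqqsqqL   [C -> s]
qppsqqsqqL => qppsqqsqqp   [L -> p]

S => qSL => qLL => qSLL => qpLL => qpCqqL => qpSsqqL => qppsqqL => qppsqqSL => qppsqqLL => qppsqqCqqL => qppsqqsqqL => qppsqqsqqp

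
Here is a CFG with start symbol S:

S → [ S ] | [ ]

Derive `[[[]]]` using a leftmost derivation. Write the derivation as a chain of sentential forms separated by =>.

S=>[S]=>[[S]]=>[[[]]]

S => [S]   [S → [ S ]]
[S] => [[S]]   [S → [ S ]]
[[S]] => [[[]]]   [S → [ ]]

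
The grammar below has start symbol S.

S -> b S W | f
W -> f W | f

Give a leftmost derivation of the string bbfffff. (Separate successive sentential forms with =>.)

S => bSW   [S -> b S W]
bSW => bbSWW   [S -> b S W]
bbSWW => bbfWW   [S -> f]
bbfWW => bbffWW   [W -> f W]
bbffWW => bbfffWW   [W -> f W]
bbfffWW => bbffffW   [W -> f]
bbffffW => bbfffff   [W -> f]

S => bSW => bbSWW => bbfWW => bbffWW => bbfffWW => bbffffW => bbfffff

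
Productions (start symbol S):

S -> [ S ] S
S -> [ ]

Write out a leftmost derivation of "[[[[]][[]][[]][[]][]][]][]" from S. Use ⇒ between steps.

S ⇒ [S]S ⇒ [[S]S]S ⇒ [[[S]S]S]S ⇒ [[[[]]S]S]S ⇒ [[[[]][S]S]S]S ⇒ [[[[]][[]]S]S]S ⇒ [[[[]][[]][S]S]S]S ⇒ [[[[]][[]][[]]S]S]S ⇒ [[[[]][[]][[]][S]S]S]S ⇒ [[[[]][[]][[]][[]]S]S]S ⇒ [[[[]][[]][[]][[]][]]S]S ⇒ [[[[]][[]][[]][[]][]][]]S ⇒ [[[[]][[]][[]][[]][]][]][]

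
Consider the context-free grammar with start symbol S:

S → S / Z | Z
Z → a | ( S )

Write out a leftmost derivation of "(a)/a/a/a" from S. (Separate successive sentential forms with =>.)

S=>S/Z=>S/Z/Z=>S/Z/Z/Z=>Z/Z/Z/Z=>(S)/Z/Z/Z=>(Z)/Z/Z/Z=>(a)/Z/Z/Z=>(a)/a/Z/Z=>(a)/a/a/Z=>(a)/a/a/a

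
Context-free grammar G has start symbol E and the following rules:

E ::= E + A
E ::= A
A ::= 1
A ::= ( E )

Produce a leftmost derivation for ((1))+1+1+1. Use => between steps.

E => E+A   [E ::= E + A]
E+A => E+A+A   [E ::= E + A]
E+A+A => E+A+A+A   [E ::= E + A]
E+A+A+A => A+A+A+A   [E ::= A]
A+A+A+A => (E)+A+A+A   [A ::= ( E )]
(E)+A+A+A => (A)+A+A+A   [E ::= A]
(A)+A+A+A => ((E))+A+A+A   [A ::= ( E )]
((E))+A+A+A => ((A))+A+A+A   [E ::= A]
((A))+A+A+A => ((1))+A+A+A   [A ::= 1]
((1))+A+A+A => ((1))+1+A+A   [A ::= 1]
((1))+1+A+A => ((1))+1+1+A   [A ::= 1]
((1))+1+1+A => ((1))+1+1+1   [A ::= 1]

E => E+A => E+A+A => E+A+A+A => A+A+A+A => (E)+A+A+A => (A)+A+A+A => ((E))+A+A+A => ((A))+A+A+A => ((1))+A+A+A => ((1))+1+A+A => ((1))+1+1+A => ((1))+1+1+1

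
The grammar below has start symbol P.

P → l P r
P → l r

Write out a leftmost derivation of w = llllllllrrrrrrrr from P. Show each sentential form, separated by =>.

P => lPr => llPrr => lllPrrr => llllPrrrr => lllllPrrrrr => llllllPrrrrrr => lllllllPrrrrrrr => llllllllrrrrrrrr

P => lPr   [P → l P r]
lPr => llPrr   [P → l P r]
llPrr => lllPrrr   [P → l P r]
lllPrrr => llllPrrrr   [P → l P r]
llllPrrrr => lllllPrrrrr   [P → l P r]
lllllPrrrrr => llllllPrrrrrr   [P → l P r]
llllllPrrrrrr => lllllllPrrrrrrr   [P → l P r]
lllllllPrrrrrrr => llllllllrrrrrrrr   [P → l r]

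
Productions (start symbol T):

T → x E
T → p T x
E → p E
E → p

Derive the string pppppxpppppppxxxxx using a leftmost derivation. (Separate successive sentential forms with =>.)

T=>pTx=>ppTxx=>pppTxxx=>ppppTxxxx=>pppppTxxxxx=>pppppxExxxxx=>pppppxpExxxxx=>pppppxppExxxxx=>pppppxpppExxxxx=>pppppxppppExxxxx=>pppppxpppppExxxxx=>pppppxppppppExxxxx=>pppppxpppppppxxxxx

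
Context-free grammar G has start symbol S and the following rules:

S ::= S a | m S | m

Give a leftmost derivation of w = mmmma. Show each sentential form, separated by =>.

S => mS => mSa => mmSa => mmmSa => mmmma

S => mS   [S ::= m S]
mS => mSa   [S ::= S a]
mSa => mmSa   [S ::= m S]
mmSa => mmmSa   [S ::= m S]
mmmSa => mmmma   [S ::= m]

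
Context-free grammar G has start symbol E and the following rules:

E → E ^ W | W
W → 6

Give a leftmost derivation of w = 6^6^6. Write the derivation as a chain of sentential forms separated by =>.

E => E^W => E^W^W => W^W^W => 6^W^W => 6^6^W => 6^6^6

E => E^W   [E → E ^ W]
E^W => E^W^W   [E → E ^ W]
E^W^W => W^W^W   [E → W]
W^W^W => 6^W^W   [W → 6]
6^W^W => 6^6^W   [W → 6]
6^6^W => 6^6^6   [W → 6]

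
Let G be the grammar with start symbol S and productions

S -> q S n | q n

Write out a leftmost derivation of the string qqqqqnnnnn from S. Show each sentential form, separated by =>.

S=>qSn=>qqSnn=>qqqSnnn=>qqqqSnnnn=>qqqqqnnnnn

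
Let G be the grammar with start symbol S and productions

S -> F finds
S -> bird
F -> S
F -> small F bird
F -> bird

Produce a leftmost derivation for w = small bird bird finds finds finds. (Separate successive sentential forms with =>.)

S => F finds => S finds => F finds finds => S finds finds => F finds finds finds => small F bird finds finds finds => small bird bird finds finds finds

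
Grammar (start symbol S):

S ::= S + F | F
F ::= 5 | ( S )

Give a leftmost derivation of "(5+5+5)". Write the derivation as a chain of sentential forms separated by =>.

S => F   [S ::= F]
F => (S)   [F ::= ( S )]
(S) => (S+F)   [S ::= S + F]
(S+F) => (S+F+F)   [S ::= S + F]
(S+F+F) => (F+F+F)   [S ::= F]
(F+F+F) => (5+F+F)   [F ::= 5]
(5+F+F) => (5+5+F)   [F ::= 5]
(5+5+F) => (5+5+5)   [F ::= 5]

S => F => (S) => (S+F) => (S+F+F) => (F+F+F) => (5+F+F) => (5+5+F) => (5+5+5)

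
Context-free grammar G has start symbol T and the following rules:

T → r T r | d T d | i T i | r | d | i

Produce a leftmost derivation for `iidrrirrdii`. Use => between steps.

T => iTi => iiTii => iidTdii => iidrTrdii => iidrrTrrdii => iidrrirrdii

T => iTi   [T → i T i]
iTi => iiTii   [T → i T i]
iiTii => iidTdii   [T → d T d]
iidTdii => iidrTrdii   [T → r T r]
iidrTrdii => iidrrTrrdii   [T → r T r]
iidrrTrrdii => iidrrirrdii   [T → i]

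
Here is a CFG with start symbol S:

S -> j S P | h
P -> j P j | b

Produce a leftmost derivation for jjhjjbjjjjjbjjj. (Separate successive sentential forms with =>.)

S => jSP   [S -> j S P]
jSP => jjSPP   [S -> j S P]
jjSPP => jjhPP   [S -> h]
jjhPP => jjhjPjP   [P -> j P j]
jjhjPjP => jjhjjPjjP   [P -> j P j]
jjhjjPjjP => jjhjjbjjP   [P -> b]
jjhjjbjjP => jjhjjbjjjPj   [P -> j P j]
jjhjjbjjjPj => jjhjjbjjjjPjj   [P -> j P j]
jjhjjbjjjjPjj => jjhjjbjjjjjPjjj   [P -> j P j]
jjhjjbjjjjjPjjj => jjhjjbjjjjjbjjj   [P -> b]

S => jSP => jjSPP => jjhPP => jjhjPjP => jjhjjPjjP => jjhjjbjjP => jjhjjbjjjPj => jjhjjbjjjjPjj => jjhjjbjjjjjPjjj => jjhjjbjjjjjbjjj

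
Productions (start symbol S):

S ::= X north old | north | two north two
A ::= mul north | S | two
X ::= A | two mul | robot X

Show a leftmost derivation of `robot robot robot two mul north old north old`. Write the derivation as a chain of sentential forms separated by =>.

S => X north old => A north old => S north old => X north old north old => robot X north old north old => robot robot X north old north old => robot robot robot X north old north old => robot robot robot two mul north old north old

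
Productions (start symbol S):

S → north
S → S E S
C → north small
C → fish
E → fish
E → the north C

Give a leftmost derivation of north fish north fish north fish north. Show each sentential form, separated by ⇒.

S ⇒ S E S ⇒ S E S E S ⇒ S E S E S E S ⇒ north E S E S E S ⇒ north fish S E S E S ⇒ north fish north E S E S ⇒ north fish north fish S E S ⇒ north fish north fish north E S ⇒ north fish north fish north fish S ⇒ north fish north fish north fish north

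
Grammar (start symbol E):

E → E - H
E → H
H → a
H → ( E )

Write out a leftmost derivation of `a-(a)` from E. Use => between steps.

E => E-H   [E → E - H]
E-H => H-H   [E → H]
H-H => a-H   [H → a]
a-H => a-(E)   [H → ( E )]
a-(E) => a-(H)   [E → H]
a-(H) => a-(a)   [H → a]

E => E-H => H-H => a-H => a-(E) => a-(H) => a-(a)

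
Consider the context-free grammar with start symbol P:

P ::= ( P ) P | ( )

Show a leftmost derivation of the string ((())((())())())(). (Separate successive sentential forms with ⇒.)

P⇒(P)P⇒((P)P)P⇒((())P)P⇒((())(P)P)P⇒((())((P)P)P)P⇒((())((())P)P)P⇒((())((())())P)P⇒((())((())())())P⇒((())((())())())()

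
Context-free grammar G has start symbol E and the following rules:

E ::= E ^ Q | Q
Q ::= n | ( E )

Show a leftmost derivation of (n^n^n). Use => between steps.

E => Q   [E ::= Q]
Q => (E)   [Q ::= ( E )]
(E) => (E^Q)   [E ::= E ^ Q]
(E^Q) => (E^Q^Q)   [E ::= E ^ Q]
(E^Q^Q) => (Q^Q^Q)   [E ::= Q]
(Q^Q^Q) => (n^Q^Q)   [Q ::= n]
(n^Q^Q) => (n^n^Q)   [Q ::= n]
(n^n^Q) => (n^n^n)   [Q ::= n]

E => Q => (E) => (E^Q) => (E^Q^Q) => (Q^Q^Q) => (n^Q^Q) => (n^n^Q) => (n^n^n)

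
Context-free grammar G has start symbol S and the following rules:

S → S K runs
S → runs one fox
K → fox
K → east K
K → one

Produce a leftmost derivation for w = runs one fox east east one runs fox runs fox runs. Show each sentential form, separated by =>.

S => S K runs => S K runs K runs => S K runs K runs K runs => runs one fox K runs K runs K runs => runs one fox east K runs K runs K runs => runs one fox east east K runs K runs K runs => runs one fox east east one runs K runs K runs => runs one fox east east one runs fox runs K runs => runs one fox east east one runs fox runs fox runs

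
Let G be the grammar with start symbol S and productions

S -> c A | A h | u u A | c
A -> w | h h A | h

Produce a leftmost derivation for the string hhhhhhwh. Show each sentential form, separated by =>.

S => Ah => hhAh => hhhhAh => hhhhhhAh => hhhhhhwh

S => Ah   [S -> A h]
Ah => hhAh   [A -> h h A]
hhAh => hhhhAh   [A -> h h A]
hhhhAh => hhhhhhAh   [A -> h h A]
hhhhhhAh => hhhhhhwh   [A -> w]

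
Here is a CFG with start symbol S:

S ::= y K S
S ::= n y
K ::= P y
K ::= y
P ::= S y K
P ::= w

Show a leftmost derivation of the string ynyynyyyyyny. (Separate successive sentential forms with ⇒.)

S ⇒ yKS ⇒ yPyS ⇒ ySyKyS ⇒ ynyyKyS ⇒ ynyyPyyS ⇒ ynyySyKyyS ⇒ ynyynyyKyyS ⇒ ynyynyyyyyS ⇒ ynyynyyyyyny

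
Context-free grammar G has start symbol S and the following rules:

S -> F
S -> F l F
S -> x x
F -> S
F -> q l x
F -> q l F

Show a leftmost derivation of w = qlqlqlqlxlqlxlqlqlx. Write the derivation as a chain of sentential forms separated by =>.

S => F   [S -> F]
F => qlF   [F -> q l F]
qlF => qlqlF   [F -> q l F]
qlqlF => qlqlS   [F -> S]
qlqlS => qlqlFlF   [S -> F l F]
qlqlFlF => qlqlqlFlF   [F -> q l F]
qlqlqlFlF => qlqlqlSlF   [F -> S]
qlqlqlSlF => qlqlqlFlFlF   [S -> F l F]
qlqlqlFlFlF => qlqlqlqlxlFlF   [F -> q l x]
qlqlqlqlxlFlF => qlqlqlqlxlqlxlF   [F -> q l x]
qlqlqlqlxlqlxlF => qlqlqlqlxlqlxlqlF   [F -> q l F]
qlqlqlqlxlqlxlqlF => qlqlqlqlxlqlxlqlqlx   [F -> q l x]

S => F => qlF => qlqlF => qlqlS => qlqlFlF => qlqlqlFlF => qlqlqlSlF => qlqlqlFlFlF => qlqlqlqlxlFlF => qlqlqlqlxlqlxlF => qlqlqlqlxlqlxlqlF => qlqlqlqlxlqlxlqlqlx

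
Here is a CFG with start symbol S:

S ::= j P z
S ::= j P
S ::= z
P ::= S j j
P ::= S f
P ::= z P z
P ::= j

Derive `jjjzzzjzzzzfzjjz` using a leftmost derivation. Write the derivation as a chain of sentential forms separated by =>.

S => jPz   [S ::= j P z]
jPz => jSjjz   [P ::= S j j]
jSjjz => jjPzjjz   [S ::= j P z]
jjPzjjz => jjSfzjjz   [P ::= S f]
jjSfzjjz => jjjPzfzjjz   [S ::= j P z]
jjjPzfzjjz => jjjzPzzfzjjz   [P ::= z P z]
jjjzPzzfzjjz => jjjzzPzzzfzjjz   [P ::= z P z]
jjjzzPzzzfzjjz => jjjzzzPzzzzfzjjz   [P ::= z P z]
jjjzzzPzzzzfzjjz => jjjzzzjzzzzfzjjz   [P ::= j]

S=>jPz=>jSjjz=>jjPzjjz=>jjSfzjjz=>jjjPzfzjjz=>jjjzPzzfzjjz=>jjjzzPzzzfzjjz=>jjjzzzPzzzzfzjjz=>jjjzzzjzzzzfzjjz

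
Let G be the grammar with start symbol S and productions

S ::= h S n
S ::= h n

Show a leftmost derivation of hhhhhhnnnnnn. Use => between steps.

S => hSn => hhSnn => hhhSnnn => hhhhSnnnn => hhhhhSnnnnn => hhhhhhnnnnnn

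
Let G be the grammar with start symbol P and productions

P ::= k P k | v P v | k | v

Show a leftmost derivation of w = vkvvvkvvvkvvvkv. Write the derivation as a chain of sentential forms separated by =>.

P => vPv => vkPkv => vkvPvkv => vkvvPvvkv => vkvvvPvvvkv => vkvvvkPkvvvkv => vkvvvkvPvkvvvkv => vkvvvkvvvkvvvkv

P => vPv   [P ::= v P v]
vPv => vkPkv   [P ::= k P k]
vkPkv => vkvPvkv   [P ::= v P v]
vkvPvkv => vkvvPvvkv   [P ::= v P v]
vkvvPvvkv => vkvvvPvvvkv   [P ::= v P v]
vkvvvPvvvkv => vkvvvkPkvvvkv   [P ::= k P k]
vkvvvkPkvvvkv => vkvvvkvPvkvvvkv   [P ::= v P v]
vkvvvkvPvkvvvkv => vkvvvkvvvkvvvkv   [P ::= v]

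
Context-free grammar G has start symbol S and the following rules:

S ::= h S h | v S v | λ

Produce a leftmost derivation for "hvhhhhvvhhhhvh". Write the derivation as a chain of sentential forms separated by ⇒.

S ⇒ hSh ⇒ hvSvh ⇒ hvhShvh ⇒ hvhhShhvh ⇒ hvhhhShhhvh ⇒ hvhhhhShhhhvh ⇒ hvhhhhvSvhhhhvh ⇒ hvhhhhvvhhhhvh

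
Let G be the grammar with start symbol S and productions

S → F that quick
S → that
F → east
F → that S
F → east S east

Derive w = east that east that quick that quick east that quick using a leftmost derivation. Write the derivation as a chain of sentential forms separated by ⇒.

S ⇒ F that quick ⇒ east S east that quick ⇒ east F that quick east that quick ⇒ east that S that quick east that quick ⇒ east that F that quick that quick east that quick ⇒ east that east that quick that quick east that quick

S ⇒ F that quick   [S → F that quick]
F that quick ⇒ east S east that quick   [F → east S east]
east S east that quick ⇒ east F that quick east that quick   [S → F that quick]
east F that quick east that quick ⇒ east that S that quick east that quick   [F → that S]
east that S that quick east that quick ⇒ east that F that quick that quick east that quick   [S → F that quick]
east that F that quick that quick east that quick ⇒ east that east that quick that quick east that quick   [F → east]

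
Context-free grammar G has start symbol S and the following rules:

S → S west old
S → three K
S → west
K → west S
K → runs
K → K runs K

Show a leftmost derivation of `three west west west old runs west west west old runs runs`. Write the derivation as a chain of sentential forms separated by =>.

S => three K   [S → three K]
three K => three K runs K   [K → K runs K]
three K runs K => three west S runs K   [K → west S]
three west S runs K => three west S west old runs K   [S → S west old]
three west S west old runs K => three west west west old runs K   [S → west]
three west west west old runs K => three west west west old runs K runs K   [K → K runs K]
three west west west old runs K runs K => three west west west old runs west S runs K   [K → west S]
three west west west old runs west S runs K => three west west west old runs west S west old runs K   [S → S west old]
three west west west old runs west S west old runs K => three west west west old runs west west west old runs K   [S → west]
three west west west old runs west west west old runs K => three west west west old runs west west west old runs runs   [K → runs]

S => three K => three K runs K => three west S runs K => three west S west old runs K => three west west west old runs K => three west west west old runs K runs K => three west west west old runs west S runs K => three west west west old runs west S west old runs K => three west west west old runs west west west old runs K => three west west west old runs west west west old runs runs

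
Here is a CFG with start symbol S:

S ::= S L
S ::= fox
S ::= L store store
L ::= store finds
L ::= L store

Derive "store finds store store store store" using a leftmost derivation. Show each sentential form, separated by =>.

S => L store store => L store store store => L store store store store => store finds store store store store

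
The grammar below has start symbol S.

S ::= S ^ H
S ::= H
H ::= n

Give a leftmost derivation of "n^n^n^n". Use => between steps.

S => S^H => S^H^H => S^H^H^H => H^H^H^H => n^H^H^H => n^n^H^H => n^n^n^H => n^n^n^n

S => S^H   [S ::= S ^ H]
S^H => S^H^H   [S ::= S ^ H]
S^H^H => S^H^H^H   [S ::= S ^ H]
S^H^H^H => H^H^H^H   [S ::= H]
H^H^H^H => n^H^H^H   [H ::= n]
n^H^H^H => n^n^H^H   [H ::= n]
n^n^H^H => n^n^n^H   [H ::= n]
n^n^n^H => n^n^n^n   [H ::= n]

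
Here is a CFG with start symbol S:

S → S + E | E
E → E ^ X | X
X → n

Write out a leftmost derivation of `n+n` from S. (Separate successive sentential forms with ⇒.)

S ⇒ S+E ⇒ E+E ⇒ X+E ⇒ n+E ⇒ n+X ⇒ n+n

S ⇒ S+E   [S → S + E]
S+E ⇒ E+E   [S → E]
E+E ⇒ X+E   [E → X]
X+E ⇒ n+E   [X → n]
n+E ⇒ n+X   [E → X]
n+X ⇒ n+n   [X → n]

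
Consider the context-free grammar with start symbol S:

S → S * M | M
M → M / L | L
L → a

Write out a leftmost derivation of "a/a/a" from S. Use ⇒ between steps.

S⇒M⇒M/L⇒M/L/L⇒L/L/L⇒a/L/L⇒a/a/L⇒a/a/a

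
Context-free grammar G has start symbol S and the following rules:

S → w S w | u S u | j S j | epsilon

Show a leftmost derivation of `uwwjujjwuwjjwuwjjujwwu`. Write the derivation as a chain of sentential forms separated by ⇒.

S ⇒ uSu   [S → u S u]
uSu ⇒ uwSwu   [S → w S w]
uwSwu ⇒ uwwSwwu   [S → w S w]
uwwSwwu ⇒ uwwjSjwwu   [S → j S j]
uwwjSjwwu ⇒ uwwjuSujwwu   [S → u S u]
uwwjuSujwwu ⇒ uwwjujSjujwwu   [S → j S j]
uwwjujSjujwwu ⇒ uwwjujjSjjujwwu   [S → j S j]
uwwjujjSjjujwwu ⇒ uwwjujjwSwjjujwwu   [S → w S w]
uwwjujjwSwjjujwwu ⇒ uwwjujjwuSuwjjujwwu   [S → u S u]
uwwjujjwuSuwjjujwwu ⇒ uwwjujjwuwSwuwjjujwwu   [S → w S w]
uwwjujjwuwSwuwjjujwwu ⇒ uwwjujjwuwjSjwuwjjujwwu   [S → j S j]
uwwjujjwuwjSjwuwjjujwwu ⇒ uwwjujjwuwjjwuwjjujwwu   [S → epsilon]

S ⇒ uSu ⇒ uwSwu ⇒ uwwSwwu ⇒ uwwjSjwwu ⇒ uwwjuSujwwu ⇒ uwwjujSjujwwu ⇒ uwwjujjSjjujwwu ⇒ uwwjujjwSwjjujwwu ⇒ uwwjujjwuSuwjjujwwu ⇒ uwwjujjwuwSwuwjjujwwu ⇒ uwwjujjwuwjSjwuwjjujwwu ⇒ uwwjujjwuwjjwuwjjujwwu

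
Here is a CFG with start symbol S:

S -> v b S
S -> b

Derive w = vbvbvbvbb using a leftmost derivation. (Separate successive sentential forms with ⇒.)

S ⇒ vbS ⇒ vbvbS ⇒ vbvbvbS ⇒ vbvbvbvbS ⇒ vbvbvbvbb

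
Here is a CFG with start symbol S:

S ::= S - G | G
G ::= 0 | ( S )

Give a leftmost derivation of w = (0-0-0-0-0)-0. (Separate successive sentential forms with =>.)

S => S-G => G-G => (S)-G => (S-G)-G => (S-G-G)-G => (S-G-G-G)-G => (S-G-G-G-G)-G => (G-G-G-G-G)-G => (0-G-G-G-G)-G => (0-0-G-G-G)-G => (0-0-0-G-G)-G => (0-0-0-0-G)-G => (0-0-0-0-0)-G => (0-0-0-0-0)-0

S => S-G   [S ::= S - G]
S-G => G-G   [S ::= G]
G-G => (S)-G   [G ::= ( S )]
(S)-G => (S-G)-G   [S ::= S - G]
(S-G)-G => (S-G-G)-G   [S ::= S - G]
(S-G-G)-G => (S-G-G-G)-G   [S ::= S - G]
(S-G-G-G)-G => (S-G-G-G-G)-G   [S ::= S - G]
(S-G-G-G-G)-G => (G-G-G-G-G)-G   [S ::= G]
(G-G-G-G-G)-G => (0-G-G-G-G)-G   [G ::= 0]
(0-G-G-G-G)-G => (0-0-G-G-G)-G   [G ::= 0]
(0-0-G-G-G)-G => (0-0-0-G-G)-G   [G ::= 0]
(0-0-0-G-G)-G => (0-0-0-0-G)-G   [G ::= 0]
(0-0-0-0-G)-G => (0-0-0-0-0)-G   [G ::= 0]
(0-0-0-0-0)-G => (0-0-0-0-0)-0   [G ::= 0]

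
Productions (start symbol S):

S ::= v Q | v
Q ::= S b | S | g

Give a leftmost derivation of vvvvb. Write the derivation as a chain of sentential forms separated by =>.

S => vQ => vS => vvQ => vvS => vvvQ => vvvSb => vvvvb

S => vQ   [S ::= v Q]
vQ => vS   [Q ::= S]
vS => vvQ   [S ::= v Q]
vvQ => vvS   [Q ::= S]
vvS => vvvQ   [S ::= v Q]
vvvQ => vvvSb   [Q ::= S b]
vvvSb => vvvvb   [S ::= v]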